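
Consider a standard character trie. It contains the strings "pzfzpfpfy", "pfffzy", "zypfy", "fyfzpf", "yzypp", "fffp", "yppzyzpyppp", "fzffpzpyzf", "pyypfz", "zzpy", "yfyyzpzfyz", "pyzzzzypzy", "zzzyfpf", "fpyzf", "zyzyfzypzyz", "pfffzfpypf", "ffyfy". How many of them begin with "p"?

5

Traverse to the node for "p", then collect every word in that subtree.
Matches: "pfffzfpypf", "pfffzy", "pyypfz", "pyzzzzypzy", "pzfzpfpfy"
Count: 5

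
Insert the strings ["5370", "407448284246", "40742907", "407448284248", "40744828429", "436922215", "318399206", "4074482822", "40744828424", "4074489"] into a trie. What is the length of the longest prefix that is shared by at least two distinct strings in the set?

Equivalently: take the maximum, over all pairs, of their longest common prefix length.
e.g. "40744828424" and "407448284246" share the prefix "40744828424" of length 11; no pair shares a longer one.
Longest shared-prefix length: 11

11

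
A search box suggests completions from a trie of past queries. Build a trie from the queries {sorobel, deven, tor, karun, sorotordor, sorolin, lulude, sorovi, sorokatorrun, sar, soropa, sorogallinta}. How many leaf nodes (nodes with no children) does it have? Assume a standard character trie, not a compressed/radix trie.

A leaf is a node with no children — equivalently, the end of a word that is not a proper prefix of any other stored word.
Those words: "deven", "karun", "lulude", "sar", "sorobel", "sorogallinta", "sorokatorrun", "sorolin", "soropa", "sorotordor", "sorovi", "tor"
Leaf count: 12

12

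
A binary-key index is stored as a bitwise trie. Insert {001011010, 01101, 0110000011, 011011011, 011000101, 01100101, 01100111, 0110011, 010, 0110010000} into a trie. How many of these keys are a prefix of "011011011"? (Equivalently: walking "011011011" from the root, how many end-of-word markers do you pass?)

2

Walk "011011011" from the root; an end-of-word marker is hit whenever a stored word is a prefix of "011011011".
Prefixes of the query that are stored words: "01101", "011011011"
Count: 2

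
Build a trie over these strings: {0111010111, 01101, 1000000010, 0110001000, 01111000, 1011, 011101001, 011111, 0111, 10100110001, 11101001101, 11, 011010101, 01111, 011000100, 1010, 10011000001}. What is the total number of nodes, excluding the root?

67

For each word, the new-node count is its length minus the longest prefix already in the trie:
  "0111010111" → 10 new (0, 1, 1, 1, 0, 1, 0, 1, 1, 1)
  "01101" → prefix "011" already present; 2 new (0, 1)
  "1000000010" → 10 new (1, 0, 0, 0, 0, 0, 0, 0, 1, 0)
  "0110001000" → prefix "0110" already present; 6 new (0, 0, 1, 0, 0, 0)
  "01111000" → prefix "0111" already present; 4 new (1, 0, 0, 0)
  "1011" → prefix "10" already present; 2 new (1, 1)
  "011101001" → prefix "0111010" already present; 2 new (0, 1)
  "011111" → prefix "01111" already present; 1 new (1)
  "0111" → prefix "0111" already present; 0 new (none)
  "10100110001" → prefix "101" already present; 8 new (0, 0, 1, 1, 0, 0, 0, 1)
  "11101001101" → prefix "1" already present; 10 new (1, 1, 0, 1, 0, 0, 1, 1, 0, 1)
  "11" → prefix "11" already present; 0 new (none)
  "011010101" → prefix "01101" already present; 4 new (0, 1, 0, 1)
  "01111" → prefix "01111" already present; 0 new (none)
  "011000100" → prefix "011000100" already present; 0 new (none)
  "1010" → prefix "1010" already present; 0 new (none)
  "10011000001" → prefix "100" already present; 8 new (1, 1, 0, 0, 0, 0, 0, 1)
Total nodes = 10 + 2 + 10 + 6 + 4 + 2 + 2 + 1 + 0 + 8 + 10 + 0 + 4 + 0 + 0 + 0 + 8 = 67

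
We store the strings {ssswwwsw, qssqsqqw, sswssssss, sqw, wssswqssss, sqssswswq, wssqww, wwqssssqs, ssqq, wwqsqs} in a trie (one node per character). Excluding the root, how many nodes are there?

For each word, the new-node count is its length minus the longest prefix already in the trie:
  "ssswwwsw" → 8 new (s, s, s, w, w, w, s, w)
  "qssqsqqw" → 8 new (q, s, s, q, s, q, q, w)
  "sswssssss" → prefix "ss" already present; 7 new (w, s, s, s, s, s, s)
  "sqw" → prefix "s" already present; 2 new (q, w)
  "wssswqssss" → 10 new (w, s, s, s, w, q, s, s, s, s)
  "sqssswswq" → prefix "sq" already present; 7 new (s, s, s, w, s, w, q)
  "wssqww" → prefix "wss" already present; 3 new (q, w, w)
  "wwqssssqs" → prefix "w" already present; 8 new (w, q, s, s, s, s, q, s)
  "ssqq" → prefix "ss" already present; 2 new (q, q)
  "wwqsqs" → prefix "wwqs" already present; 2 new (q, s)
Total nodes = 8 + 8 + 7 + 2 + 10 + 7 + 3 + 8 + 2 + 2 = 57

57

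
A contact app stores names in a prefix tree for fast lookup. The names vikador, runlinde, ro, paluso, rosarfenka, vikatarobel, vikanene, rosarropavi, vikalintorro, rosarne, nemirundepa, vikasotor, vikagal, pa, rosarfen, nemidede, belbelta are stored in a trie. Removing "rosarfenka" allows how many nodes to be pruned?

Walk "rosarfenka" from the leaf back toward the root, removing each node that no remaining word uses.
The suffix "ka" (2 nodes) is used only by "rosarfenka"; "rosarfen" is itself a stored word, so pruning stops there.
Nodes removed: 2

2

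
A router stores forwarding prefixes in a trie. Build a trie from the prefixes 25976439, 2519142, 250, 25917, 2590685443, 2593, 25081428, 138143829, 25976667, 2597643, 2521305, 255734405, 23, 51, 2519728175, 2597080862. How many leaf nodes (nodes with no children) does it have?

14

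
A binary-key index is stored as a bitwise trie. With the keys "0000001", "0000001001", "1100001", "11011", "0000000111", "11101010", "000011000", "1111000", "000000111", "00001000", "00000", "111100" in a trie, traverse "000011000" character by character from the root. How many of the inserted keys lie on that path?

Check each prefix of "000011000" against the stored set — each match is an end-marker on the path.
Prefixes of the query that are stored words: "000011000"
Count: 1

1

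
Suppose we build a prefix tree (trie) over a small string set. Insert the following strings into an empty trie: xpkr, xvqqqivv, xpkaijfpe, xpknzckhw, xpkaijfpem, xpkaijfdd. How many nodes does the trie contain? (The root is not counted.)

26

For each word, the new-node count is its length minus the longest prefix already in the trie:
  "xpkr" → 4 new (x, p, k, r)
  "xvqqqivv" → prefix "x" already present; 7 new (v, q, q, q, i, v, v)
  "xpkaijfpe" → prefix "xpk" already present; 6 new (a, i, j, f, p, e)
  "xpknzckhw" → prefix "xpk" already present; 6 new (n, z, c, k, h, w)
  "xpkaijfpem" → prefix "xpkaijfpe" already present; 1 new (m)
  "xpkaijfdd" → prefix "xpkaijf" already present; 2 new (d, d)
Total nodes = 4 + 7 + 6 + 6 + 1 + 2 = 26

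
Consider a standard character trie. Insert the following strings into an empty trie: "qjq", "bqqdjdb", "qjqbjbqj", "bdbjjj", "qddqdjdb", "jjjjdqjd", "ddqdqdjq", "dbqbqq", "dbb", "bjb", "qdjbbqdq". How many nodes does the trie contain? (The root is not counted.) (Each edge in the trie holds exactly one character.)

Count nodes per top-level branch (shared prefixes stored once):
  'b'-branch (bdbjjj, bjb, bqqdjdb): 14 nodes
  'd'-branch (dbb, dbqbqq, ddqdqdjq): 14 nodes
  'j'-branch (jjjjdqjd): 8 nodes
  'q'-branch (qddqdjdb, qdjbbqdq, qjq, qjqbjbqj): 21 nodes
Sum: 57

57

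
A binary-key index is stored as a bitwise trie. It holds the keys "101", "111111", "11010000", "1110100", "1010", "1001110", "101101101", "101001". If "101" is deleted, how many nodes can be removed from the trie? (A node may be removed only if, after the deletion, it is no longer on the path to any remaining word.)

Walk "101" from the leaf back toward the root, removing each node that no remaining word uses.
Every node on "101" is still needed (e.g. by "1010"), so nothing is freed.
Nodes removed: 0

0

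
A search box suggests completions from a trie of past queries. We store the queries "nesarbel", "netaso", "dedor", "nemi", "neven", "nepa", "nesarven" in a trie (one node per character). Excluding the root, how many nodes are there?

Trie structure (* marks end of a word):
(root)
├─ d
│  └─ e
│     └─ d
│        └─ o
│           └─ r *
└─ n
   └─ e
      ├─ m
      │  └─ i *
      ├─ p
      │  └─ a *
      ├─ s
      │  └─ a
      │     └─ r
      │        ├─ b
      │        │  └─ e
      │        │     └─ l *
      │        └─ v
      │           └─ e
      │              └─ n *
      ├─ t
      │  └─ a
      │     └─ s
      │        └─ o *
      └─ v
         └─ e
            └─ n *
Counting every labelled node above: 27.

27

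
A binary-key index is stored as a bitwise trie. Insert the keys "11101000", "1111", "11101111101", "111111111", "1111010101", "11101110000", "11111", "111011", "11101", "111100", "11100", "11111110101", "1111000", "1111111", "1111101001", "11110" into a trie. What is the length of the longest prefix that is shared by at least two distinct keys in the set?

The deepest shared node is where two words last agree before diverging.
e.g. "11101110000" and "11101111101" share the prefix "1110111" of length 7; no pair shares a longer one.
Longest shared-prefix length: 7

7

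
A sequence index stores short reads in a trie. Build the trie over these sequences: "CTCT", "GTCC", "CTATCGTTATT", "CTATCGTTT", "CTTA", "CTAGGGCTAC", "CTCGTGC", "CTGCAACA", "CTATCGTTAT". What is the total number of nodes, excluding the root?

Trace insertions, counting only characters that open a new branch:
  "CTCT" → 4 new (C, T, C, T)
  "GTCC" → 4 new (G, T, C, C)
  "CTATCGTTATT" → prefix "CT" already present; 9 new (A, T, C, G, T, T, A, T, T)
  "CTATCGTTT" → prefix "CTATCGTT" already present; 1 new (T)
  "CTTA" → prefix "CT" already present; 2 new (T, A)
  "CTAGGGCTAC" → prefix "CTA" already present; 7 new (G, G, G, C, T, A, C)
  "CTCGTGC" → prefix "CTC" already present; 4 new (G, T, G, C)
  "CTGCAACA" → prefix "CT" already present; 6 new (G, C, A, A, C, A)
  "CTATCGTTAT" → prefix "CTATCGTTAT" already present; 0 new (none)
Total nodes = 4 + 4 + 9 + 1 + 2 + 7 + 4 + 6 + 0 = 37

37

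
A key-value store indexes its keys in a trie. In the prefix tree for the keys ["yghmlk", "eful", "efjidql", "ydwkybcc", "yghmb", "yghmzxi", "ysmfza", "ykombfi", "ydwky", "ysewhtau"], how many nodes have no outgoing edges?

Leaves are exactly the stored words that no other stored word extends.
Those words: "efjidql", "eful", "ydwkybcc", "yghmb", "yghmlk", "yghmzxi", "ykombfi", "ysewhtau", "ysmfza"
Leaf count: 9

9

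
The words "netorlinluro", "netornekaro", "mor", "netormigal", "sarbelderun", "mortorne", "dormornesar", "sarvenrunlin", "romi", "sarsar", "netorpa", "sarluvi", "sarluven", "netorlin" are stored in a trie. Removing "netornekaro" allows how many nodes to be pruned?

6

A node on "netornekaro"'s path can go only if nothing else ends at it or branches off below it.
The suffix "nekaro" (6 nodes) is used only by "netornekaro"; the node for "netor" still has the child "l", so pruning stops there.
Nodes removed: 6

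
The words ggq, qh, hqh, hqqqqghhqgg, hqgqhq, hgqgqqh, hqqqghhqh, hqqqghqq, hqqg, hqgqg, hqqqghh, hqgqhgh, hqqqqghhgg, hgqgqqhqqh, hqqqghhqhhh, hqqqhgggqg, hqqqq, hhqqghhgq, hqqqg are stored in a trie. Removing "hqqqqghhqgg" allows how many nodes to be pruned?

3

Walk "hqqqqghhqgg" from the leaf back toward the root, removing each node that no remaining word uses.
The suffix "qgg" (3 nodes) is used only by "hqqqqghhqgg"; the node for "hqqqqghh" still has the child "g", so pruning stops there.
Nodes removed: 3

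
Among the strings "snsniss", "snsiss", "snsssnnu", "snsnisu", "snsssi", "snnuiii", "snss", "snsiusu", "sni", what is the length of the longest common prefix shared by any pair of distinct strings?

6

Equivalently: take the maximum, over all pairs, of their longest common prefix length.
e.g. "snsniss" and "snsnisu" share the prefix "snsnis" of length 6; no pair shares a longer one.
Longest shared-prefix length: 6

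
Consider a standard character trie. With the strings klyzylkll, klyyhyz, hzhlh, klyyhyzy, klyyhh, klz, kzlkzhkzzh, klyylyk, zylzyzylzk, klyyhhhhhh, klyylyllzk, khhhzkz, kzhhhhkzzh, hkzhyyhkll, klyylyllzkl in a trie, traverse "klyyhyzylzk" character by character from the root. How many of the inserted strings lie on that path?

Walk "klyyhyzylzk" from the root; an end-of-word marker is hit whenever a stored word is a prefix of "klyyhyzylzk".
Prefixes of the query that are stored words: "klyyhyz", "klyyhyzy"
Count: 2

2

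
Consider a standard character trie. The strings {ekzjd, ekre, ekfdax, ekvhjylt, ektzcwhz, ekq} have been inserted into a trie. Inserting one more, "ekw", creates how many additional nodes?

1

The longest prefix of "ekw" already in the trie is "ek" (length 2).
New nodes needed: |"ekw"| − 2 = 3 − 2 = 1.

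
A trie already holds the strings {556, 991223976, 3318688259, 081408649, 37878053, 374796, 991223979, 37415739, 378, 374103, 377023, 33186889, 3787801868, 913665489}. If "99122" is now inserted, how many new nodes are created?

Every character of "99122" already lies on an existing path (it is a prefix of some stored word).
No new nodes are needed: 0.

0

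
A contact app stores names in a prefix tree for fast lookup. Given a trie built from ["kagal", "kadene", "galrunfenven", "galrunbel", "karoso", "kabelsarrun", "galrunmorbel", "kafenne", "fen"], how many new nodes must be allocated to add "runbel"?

6

"runbel" shares no prefix with any stored word, so all 6 characters open new nodes.
6 − 0 = 6 new nodes.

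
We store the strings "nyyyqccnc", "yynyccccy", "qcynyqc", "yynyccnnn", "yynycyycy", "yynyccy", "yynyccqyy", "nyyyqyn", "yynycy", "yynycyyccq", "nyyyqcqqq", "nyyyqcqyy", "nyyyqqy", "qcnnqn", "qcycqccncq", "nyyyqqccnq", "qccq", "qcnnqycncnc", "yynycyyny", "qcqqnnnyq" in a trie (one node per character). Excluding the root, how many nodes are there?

79

Count nodes per top-level branch (shared prefixes stored once):
  'n'-branch (nyyyqccnc, nyyyqcqqq, nyyyqcqyy, nyyyqqccnq, nyyyqqy, nyyyqyn): 22 nodes
  'q'-branch (qccq, qcnnqn, qcnnqycncnc, qcqqnnnyq, qcycqccncq, qcynyqc): 33 nodes
  'y'-branch (yynyccccy, yynyccnnn, yynyccqyy, yynyccy, yynycy, yynycyyccq, yynycyycy, yynycyyny): 24 nodes
Sum: 79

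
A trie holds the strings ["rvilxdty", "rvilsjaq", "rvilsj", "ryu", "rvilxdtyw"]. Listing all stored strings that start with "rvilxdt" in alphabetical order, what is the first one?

rvilxdty

Filter for "rvilxdt…" and sort: "rvilxdty", "rvilxdtyw"
The 1st is rvilxdty.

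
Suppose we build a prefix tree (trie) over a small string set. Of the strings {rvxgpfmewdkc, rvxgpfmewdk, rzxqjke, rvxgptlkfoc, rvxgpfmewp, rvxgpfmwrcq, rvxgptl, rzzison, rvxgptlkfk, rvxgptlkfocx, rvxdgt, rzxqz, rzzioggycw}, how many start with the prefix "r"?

Filter for entries beginning with "r":
Matches: "rvxdgt", "rvxgpfmewdk", "rvxgpfmewdkc", "rvxgpfmewp", "rvxgpfmwrcq", "rvxgptl", "rvxgptlkfk", "rvxgptlkfoc", "rvxgptlkfocx", "rzxqjke", "rzxqz", "rzzioggycw", "rzzison"
Count: 13

13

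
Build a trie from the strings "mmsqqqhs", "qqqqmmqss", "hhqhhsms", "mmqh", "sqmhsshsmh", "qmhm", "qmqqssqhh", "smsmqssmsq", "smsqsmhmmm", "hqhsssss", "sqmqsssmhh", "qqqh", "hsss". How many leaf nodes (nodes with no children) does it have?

13

Leaves are exactly the stored words that no other stored word extends.
Those words: "hhqhhsms", "hqhsssss", "hsss", "mmqh", "mmsqqqhs", "qmhm", "qmqqssqhh", "qqqh", "qqqqmmqss", "smsmqssmsq", "smsqsmhmmm", "sqmhsshsmh", "sqmqsssmhh"
Leaf count: 13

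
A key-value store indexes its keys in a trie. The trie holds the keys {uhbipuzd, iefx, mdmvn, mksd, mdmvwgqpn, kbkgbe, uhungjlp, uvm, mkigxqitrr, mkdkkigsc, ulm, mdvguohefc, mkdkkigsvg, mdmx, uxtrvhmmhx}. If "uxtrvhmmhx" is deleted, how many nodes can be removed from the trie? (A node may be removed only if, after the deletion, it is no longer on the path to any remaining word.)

After clearing the end-marker at "uxtrvhmmhx", prune upward until reaching a node still needed by another word.
The suffix "xtrvhmmhx" (9 nodes) is used only by "uxtrvhmmhx"; the node for "u" still has the child "h", so pruning stops there.
Nodes removed: 9

9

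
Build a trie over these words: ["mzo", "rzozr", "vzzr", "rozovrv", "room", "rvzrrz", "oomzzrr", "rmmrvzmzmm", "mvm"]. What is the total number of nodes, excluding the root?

43

For each word, the new-node count is its length minus the longest prefix already in the trie:
  "mzo" → 3 new (m, z, o)
  "rzozr" → 5 new (r, z, o, z, r)
  "vzzr" → 4 new (v, z, z, r)
  "rozovrv" → prefix "r" already present; 6 new (o, z, o, v, r, v)
  "room" → prefix "ro" already present; 2 new (o, m)
  "rvzrrz" → prefix "r" already present; 5 new (v, z, r, r, z)
  "oomzzrr" → 7 new (o, o, m, z, z, r, r)
  "rmmrvzmzmm" → prefix "r" already present; 9 new (m, m, r, v, z, m, z, m, m)
  "mvm" → prefix "m" already present; 2 new (v, m)
Total nodes = 3 + 5 + 4 + 6 + 2 + 5 + 7 + 9 + 2 = 43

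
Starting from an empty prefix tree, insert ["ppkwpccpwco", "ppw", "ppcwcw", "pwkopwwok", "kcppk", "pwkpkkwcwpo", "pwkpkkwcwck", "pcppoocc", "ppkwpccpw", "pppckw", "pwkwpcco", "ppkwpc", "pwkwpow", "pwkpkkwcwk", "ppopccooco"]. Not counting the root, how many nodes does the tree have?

66

For each word, the new-node count is its length minus the longest prefix already in the trie:
  "ppkwpccpwco" → 11 new (p, p, k, w, p, c, c, p, w, c, o)
  "ppw" → prefix "pp" already present; 1 new (w)
  "ppcwcw" → prefix "pp" already present; 4 new (c, w, c, w)
  "pwkopwwok" → prefix "p" already present; 8 new (w, k, o, p, w, w, o, k)
  "kcppk" → 5 new (k, c, p, p, k)
  "pwkpkkwcwpo" → prefix "pwk" already present; 8 new (p, k, k, w, c, w, p, o)
  "pwkpkkwcwck" → prefix "pwkpkkwcw" already present; 2 new (c, k)
  "pcppoocc" → prefix "p" already present; 7 new (c, p, p, o, o, c, c)
  "ppkwpccpw" → prefix "ppkwpccpw" already present; 0 new (none)
  "pppckw" → prefix "pp" already present; 4 new (p, c, k, w)
  "pwkwpcco" → prefix "pwk" already present; 5 new (w, p, c, c, o)
  "ppkwpc" → prefix "ppkwpc" already present; 0 new (none)
  "pwkwpow" → prefix "pwkwp" already present; 2 new (o, w)
  "pwkpkkwcwk" → prefix "pwkpkkwcw" already present; 1 new (k)
  "ppopccooco" → prefix "pp" already present; 8 new (o, p, c, c, o, o, c, o)
Total nodes = 11 + 1 + 4 + 8 + 5 + 8 + 2 + 7 + 0 + 4 + 5 + 0 + 2 + 1 + 8 = 66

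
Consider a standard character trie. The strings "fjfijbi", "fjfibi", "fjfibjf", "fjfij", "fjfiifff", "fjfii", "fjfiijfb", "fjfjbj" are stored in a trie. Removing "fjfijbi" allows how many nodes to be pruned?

After clearing the end-marker at "fjfijbi", prune upward until reaching a node still needed by another word.
The suffix "bi" (2 nodes) is used only by "fjfijbi"; "fjfij" is itself a stored word, so pruning stops there.
Nodes removed: 2

2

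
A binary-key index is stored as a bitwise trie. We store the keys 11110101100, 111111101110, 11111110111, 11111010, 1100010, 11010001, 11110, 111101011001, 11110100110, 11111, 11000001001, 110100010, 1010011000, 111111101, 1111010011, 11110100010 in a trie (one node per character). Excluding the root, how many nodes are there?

56

Count nodes per top-level branch (shared prefixes stored once):
  '1'-branch (1010011000, 11000001001, 1100010, 11010001, 110100010, 11110, 11110100010, 1111010011, 11110100110, 11110101100, 111101011001, 11111, 11111010, 111111101, 11111110111, 111111101110): 56 nodes
Sum: 56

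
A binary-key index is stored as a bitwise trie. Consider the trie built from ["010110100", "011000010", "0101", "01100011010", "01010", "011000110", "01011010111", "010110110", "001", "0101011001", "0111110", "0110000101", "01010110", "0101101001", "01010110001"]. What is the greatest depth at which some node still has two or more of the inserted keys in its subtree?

9

The deepest shared node is where two words last agree before diverging.
e.g. "01010110001" and "0101011001" share the prefix "010101100" of length 9; no pair shares a longer one.
Longest shared-prefix length: 9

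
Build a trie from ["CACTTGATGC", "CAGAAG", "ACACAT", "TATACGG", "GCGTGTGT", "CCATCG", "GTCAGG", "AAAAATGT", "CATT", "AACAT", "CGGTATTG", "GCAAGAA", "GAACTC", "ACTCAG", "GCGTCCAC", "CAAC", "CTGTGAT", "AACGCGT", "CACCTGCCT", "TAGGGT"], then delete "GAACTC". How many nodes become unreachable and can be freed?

5

Walk "GAACTC" from the leaf back toward the root, removing each node that no remaining word uses.
The suffix "AACTC" (5 nodes) is used only by "GAACTC"; the node for "G" still has the child "C", so pruning stops there.
Nodes removed: 5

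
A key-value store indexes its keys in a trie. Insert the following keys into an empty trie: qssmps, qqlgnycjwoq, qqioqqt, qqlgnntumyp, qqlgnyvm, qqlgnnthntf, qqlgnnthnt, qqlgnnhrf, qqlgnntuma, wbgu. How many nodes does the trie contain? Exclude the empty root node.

For each word, the new-node count is its length minus the longest prefix already in the trie:
  "qssmps" → 6 new (q, s, s, m, p, s)
  "qqlgnycjwoq" → prefix "q" already present; 10 new (q, l, g, n, y, c, j, w, o, q)
  "qqioqqt" → prefix "qq" already present; 5 new (i, o, q, q, t)
  "qqlgnntumyp" → prefix "qqlgn" already present; 6 new (n, t, u, m, y, p)
  "qqlgnyvm" → prefix "qqlgny" already present; 2 new (v, m)
  "qqlgnnthntf" → prefix "qqlgnnt" already present; 4 new (h, n, t, f)
  "qqlgnnthnt" → prefix "qqlgnnthnt" already present; 0 new (none)
  "qqlgnnhrf" → prefix "qqlgnn" already present; 3 new (h, r, f)
  "qqlgnntuma" → prefix "qqlgnntum" already present; 1 new (a)
  "wbgu" → 4 new (w, b, g, u)
Total nodes = 6 + 10 + 5 + 6 + 2 + 4 + 0 + 3 + 1 + 4 = 41

41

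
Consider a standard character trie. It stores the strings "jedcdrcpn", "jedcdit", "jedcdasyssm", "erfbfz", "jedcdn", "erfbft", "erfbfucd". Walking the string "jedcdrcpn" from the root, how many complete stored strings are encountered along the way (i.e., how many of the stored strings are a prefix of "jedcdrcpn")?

Check each prefix of "jedcdrcpn" against the stored set — each match is an end-marker on the path.
Prefixes of the query that are stored words: "jedcdrcpn"
Count: 1

1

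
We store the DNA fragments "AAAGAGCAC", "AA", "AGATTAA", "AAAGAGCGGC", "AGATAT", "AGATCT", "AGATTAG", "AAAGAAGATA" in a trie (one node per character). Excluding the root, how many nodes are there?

Count nodes per top-level branch (shared prefixes stored once):
  'A'-branch (AA, AAAGAAGATA, AAAGAGCAC, AAAGAGCGGC, AGATAT, AGATCT, AGATTAA, AGATTAG): 28 nodes
Sum: 28

28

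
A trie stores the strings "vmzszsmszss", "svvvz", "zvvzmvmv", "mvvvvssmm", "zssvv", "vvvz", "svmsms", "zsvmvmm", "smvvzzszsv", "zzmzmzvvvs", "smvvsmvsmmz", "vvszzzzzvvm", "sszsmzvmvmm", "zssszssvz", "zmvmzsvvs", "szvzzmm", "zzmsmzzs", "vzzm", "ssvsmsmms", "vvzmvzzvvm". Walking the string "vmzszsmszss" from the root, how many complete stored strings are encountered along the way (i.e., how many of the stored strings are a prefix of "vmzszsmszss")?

1

Check each prefix of "vmzszsmszss" against the stored set — each match is an end-marker on the path.
Prefixes of the query that are stored words: "vmzszsmszss"
Count: 1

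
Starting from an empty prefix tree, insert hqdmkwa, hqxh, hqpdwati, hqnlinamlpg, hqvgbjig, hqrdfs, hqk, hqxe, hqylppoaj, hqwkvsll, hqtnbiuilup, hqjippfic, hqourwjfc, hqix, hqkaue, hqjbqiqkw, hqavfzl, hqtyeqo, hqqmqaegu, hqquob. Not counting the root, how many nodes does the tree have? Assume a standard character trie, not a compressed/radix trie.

102

Count nodes per top-level branch (shared prefixes stored once):
  'h'-branch (hqavfzl, hqdmkwa, hqix, hqjbqiqkw, hqjippfic, hqk, hqkaue, hqnlinamlpg, hqourwjfc, hqpdwati, hqqmqaegu, hqquob, hqrdfs, hqtnbiuilup, hqtyeqo, hqvgbjig, hqwkvsll, hqxe, hqxh, hqylppoaj): 102 nodes
Sum: 102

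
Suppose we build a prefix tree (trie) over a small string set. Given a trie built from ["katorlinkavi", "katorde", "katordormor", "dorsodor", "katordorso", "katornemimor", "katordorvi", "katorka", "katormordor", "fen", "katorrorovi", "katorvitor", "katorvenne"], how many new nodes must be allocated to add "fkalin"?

The longest prefix of "fkalin" already in the trie is "f" (length 1).
Each of the 5 remaining characters creates one node.

5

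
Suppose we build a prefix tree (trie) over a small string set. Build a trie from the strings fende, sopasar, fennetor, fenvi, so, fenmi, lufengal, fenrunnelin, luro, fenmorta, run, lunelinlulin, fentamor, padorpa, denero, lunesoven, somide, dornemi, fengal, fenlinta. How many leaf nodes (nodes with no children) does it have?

19

A leaf is a node with no children — equivalently, the end of a word that is not a proper prefix of any other stored word.
Those words: "denero", "dornemi", "fende", "fengal", "fenlinta", "fenmi", "fenmorta", "fennetor", "fenrunnelin", "fentamor", "fenvi", "lufengal", "lunelinlulin", "lunesoven", "luro", "padorpa", "run", "somide", "sopasar"
Leaf count: 19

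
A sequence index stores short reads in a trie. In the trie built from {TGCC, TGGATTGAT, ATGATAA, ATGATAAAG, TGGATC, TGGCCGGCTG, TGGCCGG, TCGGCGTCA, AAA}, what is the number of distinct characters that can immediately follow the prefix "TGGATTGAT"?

Walk "TGGATTGAT" from the root, arriving at one node.
No stored string extends past "TGGATTGAT".
That node has 0 child edges.

0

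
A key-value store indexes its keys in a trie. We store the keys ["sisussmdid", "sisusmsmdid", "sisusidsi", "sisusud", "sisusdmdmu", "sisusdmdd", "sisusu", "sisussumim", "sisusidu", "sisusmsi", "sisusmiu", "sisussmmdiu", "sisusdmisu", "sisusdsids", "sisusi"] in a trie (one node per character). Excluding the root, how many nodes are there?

For each word, the new-node count is its length minus the longest prefix already in the trie:
  "sisussmdid" → 10 new (s, i, s, u, s, s, m, d, i, d)
  "sisusmsmdid" → prefix "sisus" already present; 6 new (m, s, m, d, i, d)
  "sisusidsi" → prefix "sisus" already present; 4 new (i, d, s, i)
  "sisusud" → prefix "sisus" already present; 2 new (u, d)
  "sisusdmdmu" → prefix "sisus" already present; 5 new (d, m, d, m, u)
  "sisusdmdd" → prefix "sisusdmd" already present; 1 new (d)
  "sisusu" → prefix "sisusu" already present; 0 new (none)
  "sisussumim" → prefix "sisuss" already present; 4 new (u, m, i, m)
  "sisusidu" → prefix "sisusid" already present; 1 new (u)
  "sisusmsi" → prefix "sisusms" already present; 1 new (i)
  "sisusmiu" → prefix "sisusm" already present; 2 new (i, u)
  "sisussmmdiu" → prefix "sisussm" already present; 4 new (m, d, i, u)
  "sisusdmisu" → prefix "sisusdm" already present; 3 new (i, s, u)
  "sisusdsids" → prefix "sisusd" already present; 4 new (s, i, d, s)
  "sisusi" → prefix "sisusi" already present; 0 new (none)
Total nodes = 10 + 6 + 4 + 2 + 5 + 1 + 0 + 4 + 1 + 1 + 2 + 4 + 3 + 4 + 0 = 47

47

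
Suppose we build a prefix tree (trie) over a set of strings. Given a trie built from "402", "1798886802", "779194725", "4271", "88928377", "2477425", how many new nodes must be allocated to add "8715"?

The longest prefix of "8715" already in the trie is "8" (length 1).
So 4 − 1 = 3 new nodes.

3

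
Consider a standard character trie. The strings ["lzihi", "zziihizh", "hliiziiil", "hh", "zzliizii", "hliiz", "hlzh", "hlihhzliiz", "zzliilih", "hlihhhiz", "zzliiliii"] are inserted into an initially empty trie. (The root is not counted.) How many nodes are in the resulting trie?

Trace insertions, counting only characters that open a new branch:
  "lzihi" → 5 new (l, z, i, h, i)
  "zziihizh" → 8 new (z, z, i, i, h, i, z, h)
  "hliiziiil" → 9 new (h, l, i, i, z, i, i, i, l)
  "hh" → prefix "h" already present; 1 new (h)
  "zzliizii" → prefix "zz" already present; 6 new (l, i, i, z, i, i)
  "hliiz" → prefix "hliiz" already present; 0 new (none)
  "hlzh" → prefix "hl" already present; 2 new (z, h)
  "hlihhzliiz" → prefix "hli" already present; 7 new (h, h, z, l, i, i, z)
  "zzliilih" → prefix "zzlii" already present; 3 new (l, i, h)
  "hlihhhiz" → prefix "hlihh" already present; 3 new (h, i, z)
  "zzliiliii" → prefix "zzliili" already present; 2 new (i, i)
Total nodes = 5 + 8 + 9 + 1 + 6 + 0 + 2 + 7 + 3 + 3 + 2 = 46

46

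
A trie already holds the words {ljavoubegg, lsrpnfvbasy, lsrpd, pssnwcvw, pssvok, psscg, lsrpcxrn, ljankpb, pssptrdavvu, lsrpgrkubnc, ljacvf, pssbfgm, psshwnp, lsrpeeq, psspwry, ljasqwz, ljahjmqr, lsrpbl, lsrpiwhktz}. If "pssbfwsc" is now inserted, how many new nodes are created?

Walking "pssbfwsc" from the root, the first 5 characters ("pssbf") follow existing edges; "w" is the first miss.
Each of the 3 remaining characters creates one node.

3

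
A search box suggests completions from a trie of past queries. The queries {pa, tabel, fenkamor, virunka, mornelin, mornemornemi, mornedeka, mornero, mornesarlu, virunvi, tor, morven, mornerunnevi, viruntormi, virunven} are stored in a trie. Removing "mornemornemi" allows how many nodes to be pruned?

7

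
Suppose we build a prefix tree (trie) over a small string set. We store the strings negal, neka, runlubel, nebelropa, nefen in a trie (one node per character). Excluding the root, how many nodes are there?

25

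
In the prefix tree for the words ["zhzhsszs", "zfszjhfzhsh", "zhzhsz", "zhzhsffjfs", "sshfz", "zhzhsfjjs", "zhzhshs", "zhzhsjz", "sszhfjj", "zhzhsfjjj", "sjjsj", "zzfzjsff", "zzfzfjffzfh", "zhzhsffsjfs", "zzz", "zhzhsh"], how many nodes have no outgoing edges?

A leaf is a node with no children — equivalently, the end of a word that is not a proper prefix of any other stored word.
Those words: "sjjsj", "sshfz", "sszhfjj", "zfszjhfzhsh", "zhzhsffjfs", "zhzhsffsjfs", "zhzhsfjjj", "zhzhsfjjs", "zhzhshs", "zhzhsjz", "zhzhsszs", "zhzhsz", "zzfzfjffzfh", "zzfzjsff", "zzz"
Leaf count: 15

15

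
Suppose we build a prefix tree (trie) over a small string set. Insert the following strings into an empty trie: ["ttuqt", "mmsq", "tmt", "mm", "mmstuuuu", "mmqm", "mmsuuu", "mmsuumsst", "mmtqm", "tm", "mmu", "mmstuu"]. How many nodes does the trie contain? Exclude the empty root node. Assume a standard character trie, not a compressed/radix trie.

29

For each word, the new-node count is its length minus the longest prefix already in the trie:
  "ttuqt" → 5 new (t, t, u, q, t)
  "mmsq" → 4 new (m, m, s, q)
  "tmt" → prefix "t" already present; 2 new (m, t)
  "mm" → prefix "mm" already present; 0 new (none)
  "mmstuuuu" → prefix "mms" already present; 5 new (t, u, u, u, u)
  "mmqm" → prefix "mm" already present; 2 new (q, m)
  "mmsuuu" → prefix "mms" already present; 3 new (u, u, u)
  "mmsuumsst" → prefix "mmsuu" already present; 4 new (m, s, s, t)
  "mmtqm" → prefix "mm" already present; 3 new (t, q, m)
  "tm" → prefix "tm" already present; 0 new (none)
  "mmu" → prefix "mm" already present; 1 new (u)
  "mmstuu" → prefix "mmstuu" already present; 0 new (none)
Total nodes = 5 + 4 + 2 + 0 + 5 + 2 + 3 + 4 + 3 + 0 + 1 + 0 = 29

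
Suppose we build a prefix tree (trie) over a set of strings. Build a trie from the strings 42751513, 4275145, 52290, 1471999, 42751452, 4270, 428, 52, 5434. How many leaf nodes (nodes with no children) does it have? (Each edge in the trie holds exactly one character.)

7

A leaf is a node with no children — equivalently, the end of a word that is not a proper prefix of any other stored word.
Those words: "1471999", "4270", "42751452", "42751513", "428", "52290", "5434"
Leaf count: 7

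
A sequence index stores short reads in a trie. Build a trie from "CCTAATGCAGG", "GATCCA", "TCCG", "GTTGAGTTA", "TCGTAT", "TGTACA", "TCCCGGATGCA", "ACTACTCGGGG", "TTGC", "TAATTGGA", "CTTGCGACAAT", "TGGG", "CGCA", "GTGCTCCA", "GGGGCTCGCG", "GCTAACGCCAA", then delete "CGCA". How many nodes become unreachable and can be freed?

Walk "CGCA" from the leaf back toward the root, removing each node that no remaining word uses.
The suffix "GCA" (3 nodes) is used only by "CGCA"; the node for "C" still has the child "C", so pruning stops there.
Nodes removed: 3

3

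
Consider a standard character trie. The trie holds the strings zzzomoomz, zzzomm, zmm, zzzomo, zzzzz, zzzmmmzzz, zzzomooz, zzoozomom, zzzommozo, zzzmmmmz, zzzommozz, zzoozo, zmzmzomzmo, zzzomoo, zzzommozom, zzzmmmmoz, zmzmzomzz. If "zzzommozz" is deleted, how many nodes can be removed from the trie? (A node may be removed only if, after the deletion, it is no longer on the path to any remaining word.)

1

After clearing the end-marker at "zzzommozz", prune upward until reaching a node still needed by another word.
The suffix "z" (1 node) is used only by "zzzommozz"; the node for "zzzommoz" still has the child "o", so pruning stops there.
Nodes removed: 1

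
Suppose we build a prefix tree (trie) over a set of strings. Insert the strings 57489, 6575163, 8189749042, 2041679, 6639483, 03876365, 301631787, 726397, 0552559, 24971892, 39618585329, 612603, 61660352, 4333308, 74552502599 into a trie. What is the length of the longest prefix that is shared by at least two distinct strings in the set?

2

The deepest shared node is where two words last agree before diverging.
e.g. "612603" and "61660352" share the prefix "61" of length 2; no pair shares a longer one.
Longest shared-prefix length: 2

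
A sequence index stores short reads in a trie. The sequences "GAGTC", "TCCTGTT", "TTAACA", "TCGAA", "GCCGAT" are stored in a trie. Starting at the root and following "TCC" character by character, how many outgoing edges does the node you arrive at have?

The children of the "TCC" node are the distinct next characters among strings starting with "TCC".
Distinct next characters after "TCC": T.
That node has 1 child edge.

1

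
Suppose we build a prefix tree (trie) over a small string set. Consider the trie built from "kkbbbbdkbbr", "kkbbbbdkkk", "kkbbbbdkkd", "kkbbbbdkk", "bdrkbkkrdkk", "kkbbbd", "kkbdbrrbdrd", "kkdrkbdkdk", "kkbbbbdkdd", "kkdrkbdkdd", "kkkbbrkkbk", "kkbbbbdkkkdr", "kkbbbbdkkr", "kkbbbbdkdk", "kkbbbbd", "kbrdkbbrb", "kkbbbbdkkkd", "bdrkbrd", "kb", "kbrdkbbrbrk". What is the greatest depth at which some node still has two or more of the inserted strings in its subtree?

Look for the deepest trie node that still has at least two words in its subtree.
"kkbbbbdkkkd" and "kkbbbbdkkkdr" agree on "kkbbbbdkkkd" (11 characters) before diverging; nothing deeper is shared.
Longest shared-prefix length: 11

11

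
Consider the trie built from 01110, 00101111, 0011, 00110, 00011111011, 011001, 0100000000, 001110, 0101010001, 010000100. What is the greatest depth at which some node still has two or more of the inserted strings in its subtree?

Equivalently: take the maximum, over all pairs, of their longest common prefix length.
"0100000000" and "010000100" agree on "010000" (6 characters) before diverging; nothing deeper is shared.
Longest shared-prefix length: 6

6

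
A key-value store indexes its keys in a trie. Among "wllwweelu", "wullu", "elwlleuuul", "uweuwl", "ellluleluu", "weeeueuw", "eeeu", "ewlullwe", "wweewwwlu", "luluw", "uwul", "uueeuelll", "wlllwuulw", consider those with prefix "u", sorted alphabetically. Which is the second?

uweuwl

DFS of the "u" subtree visits, in order: "uueeuelll", "uweuwl", "uwul"
Position 2: uweuwl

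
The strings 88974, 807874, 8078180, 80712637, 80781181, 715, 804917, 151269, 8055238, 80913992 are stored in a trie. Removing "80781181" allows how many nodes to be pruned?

3

Walk "80781181" from the leaf back toward the root, removing each node that no remaining word uses.
The suffix "181" (3 nodes) is used only by "80781181"; the node for "80781" still has the child "8", so pruning stops there.
Nodes removed: 3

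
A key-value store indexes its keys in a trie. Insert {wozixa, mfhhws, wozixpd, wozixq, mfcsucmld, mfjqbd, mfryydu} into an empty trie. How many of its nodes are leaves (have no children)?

7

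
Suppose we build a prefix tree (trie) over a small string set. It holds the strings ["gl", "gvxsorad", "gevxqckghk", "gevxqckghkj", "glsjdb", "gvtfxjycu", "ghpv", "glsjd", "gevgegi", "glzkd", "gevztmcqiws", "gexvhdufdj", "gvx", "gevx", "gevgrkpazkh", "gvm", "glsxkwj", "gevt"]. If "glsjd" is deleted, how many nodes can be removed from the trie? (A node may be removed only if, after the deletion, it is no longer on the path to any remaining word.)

0

After clearing the end-marker at "glsjd", prune upward until reaching a node still needed by another word.
Every node on "glsjd" is still needed (e.g. by "glsjdb"), so nothing is freed.
Nodes removed: 0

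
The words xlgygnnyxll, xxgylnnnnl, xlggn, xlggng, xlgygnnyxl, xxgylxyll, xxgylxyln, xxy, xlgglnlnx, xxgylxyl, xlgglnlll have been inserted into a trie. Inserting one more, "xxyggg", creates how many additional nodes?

Walking "xxyggg" from the root, the first 3 characters ("xxy") follow existing edges; "g" is the first miss.
Each of the 3 remaining characters creates one node.

3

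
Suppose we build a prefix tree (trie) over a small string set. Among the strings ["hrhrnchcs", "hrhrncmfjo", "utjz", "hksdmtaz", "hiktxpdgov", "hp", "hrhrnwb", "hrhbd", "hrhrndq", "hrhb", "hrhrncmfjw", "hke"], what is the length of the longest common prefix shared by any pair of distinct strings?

9

Equivalently: take the maximum, over all pairs, of their longest common prefix length.
e.g. "hrhrncmfjo" and "hrhrncmfjw" share the prefix "hrhrncmfj" of length 9; no pair shares a longer one.
Longest shared-prefix length: 9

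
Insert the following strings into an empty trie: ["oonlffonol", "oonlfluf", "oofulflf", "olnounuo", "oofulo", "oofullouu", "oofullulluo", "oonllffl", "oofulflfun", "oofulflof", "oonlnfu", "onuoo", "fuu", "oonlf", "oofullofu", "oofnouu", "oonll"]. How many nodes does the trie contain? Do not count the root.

Trace insertions, counting only characters that open a new branch:
  "oonlffonol" → 10 new (o, o, n, l, f, f, o, n, o, l)
  "oonlfluf" → prefix "oonlf" already present; 3 new (l, u, f)
  "oofulflf" → prefix "oo" already present; 6 new (f, u, l, f, l, f)
  "olnounuo" → prefix "o" already present; 7 new (l, n, o, u, n, u, o)
  "oofulo" → prefix "ooful" already present; 1 new (o)
  "oofullouu" → prefix "ooful" already present; 4 new (l, o, u, u)
  "oofullulluo" → prefix "oofull" already present; 5 new (u, l, l, u, o)
  "oonllffl" → prefix "oonl" already present; 4 new (l, f, f, l)
  "oofulflfun" → prefix "oofulflf" already present; 2 new (u, n)
  "oofulflof" → prefix "oofulfl" already present; 2 new (o, f)
  "oonlnfu" → prefix "oonl" already present; 3 new (n, f, u)
  "onuoo" → prefix "o" already present; 4 new (n, u, o, o)
  "fuu" → 3 new (f, u, u)
  "oonlf" → prefix "oonlf" already present; 0 new (none)
  "oofullofu" → prefix "oofullo" already present; 2 new (f, u)
  "oofnouu" → prefix "oof" already present; 4 new (n, o, u, u)
  "oonll" → prefix "oonll" already present; 0 new (none)
Total nodes = 10 + 3 + 6 + 7 + 1 + 4 + 5 + 4 + 2 + 2 + 3 + 4 + 3 + 0 + 2 + 4 + 0 = 60

60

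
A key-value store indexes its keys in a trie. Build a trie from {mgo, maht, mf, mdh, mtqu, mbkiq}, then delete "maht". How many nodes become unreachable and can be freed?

3

After clearing the end-marker at "maht", prune upward until reaching a node still needed by another word.
The suffix "aht" (3 nodes) is used only by "maht"; the node for "m" still has the child "g", so pruning stops there.
Nodes removed: 3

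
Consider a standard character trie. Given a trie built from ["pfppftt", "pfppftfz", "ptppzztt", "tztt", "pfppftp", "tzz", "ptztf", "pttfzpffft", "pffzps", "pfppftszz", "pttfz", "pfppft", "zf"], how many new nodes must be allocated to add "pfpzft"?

3

The longest prefix of "pfpzft" already in the trie is "pfp" (length 3).
New nodes needed: |"pfpzft"| − 3 = 6 − 3 = 3.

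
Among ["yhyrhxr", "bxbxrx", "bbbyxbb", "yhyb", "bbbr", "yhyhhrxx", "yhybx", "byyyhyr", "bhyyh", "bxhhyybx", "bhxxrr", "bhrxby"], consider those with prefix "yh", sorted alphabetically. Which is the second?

yhybx

Filter for "yh…" and sort: "yhyb", "yhybx", "yhyhhrxx", "yhyrhxr"
The 2nd is yhybx.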